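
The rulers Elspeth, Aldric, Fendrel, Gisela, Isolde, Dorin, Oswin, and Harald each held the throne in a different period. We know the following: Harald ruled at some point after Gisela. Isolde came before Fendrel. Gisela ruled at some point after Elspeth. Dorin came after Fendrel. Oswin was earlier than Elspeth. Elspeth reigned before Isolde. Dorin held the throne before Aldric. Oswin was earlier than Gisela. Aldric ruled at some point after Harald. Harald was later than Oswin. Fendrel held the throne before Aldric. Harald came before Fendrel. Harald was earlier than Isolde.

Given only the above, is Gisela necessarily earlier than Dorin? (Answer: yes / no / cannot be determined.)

Chain the constraints: Gisela → Harald → Fendrel → Dorin. Each link is directly stated, so Gisela comes before Dorin.

yes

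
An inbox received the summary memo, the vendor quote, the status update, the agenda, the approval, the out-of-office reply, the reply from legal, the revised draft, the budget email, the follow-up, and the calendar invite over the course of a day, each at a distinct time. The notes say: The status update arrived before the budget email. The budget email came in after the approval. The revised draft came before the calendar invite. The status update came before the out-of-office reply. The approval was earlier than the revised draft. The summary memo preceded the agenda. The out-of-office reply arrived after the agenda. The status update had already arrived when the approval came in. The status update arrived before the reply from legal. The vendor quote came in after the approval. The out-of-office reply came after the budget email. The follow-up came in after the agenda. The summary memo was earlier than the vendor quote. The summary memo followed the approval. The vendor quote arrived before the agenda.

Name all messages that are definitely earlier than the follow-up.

the agenda, the approval, the status update, the summary memo, the vendor quote

Directly stated before the follow-up: the agenda.
The approval reaches the follow-up via the approval → the summary memo → the agenda → the follow-up.
The status update reaches the follow-up via the status update → the approval → the summary memo → the agenda → the follow-up.
The summary memo reaches the follow-up via the summary memo → the agenda → the follow-up.
Likewise the vendor quote reaches the follow-up by chaining the stated constraints.
No chain forces the out-of-office reply (or any of the others) ahead of the follow-up.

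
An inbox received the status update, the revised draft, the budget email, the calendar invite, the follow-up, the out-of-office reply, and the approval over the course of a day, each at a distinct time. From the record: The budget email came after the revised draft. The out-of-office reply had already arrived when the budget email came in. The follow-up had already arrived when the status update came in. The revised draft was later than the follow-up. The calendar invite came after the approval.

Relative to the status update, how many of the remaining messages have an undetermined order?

5

Forced before the status update: the follow-up.
That leaves the approval, the budget email, the calendar invite, the out-of-office reply, and the revised draft with no forced order relative to the status update — 5.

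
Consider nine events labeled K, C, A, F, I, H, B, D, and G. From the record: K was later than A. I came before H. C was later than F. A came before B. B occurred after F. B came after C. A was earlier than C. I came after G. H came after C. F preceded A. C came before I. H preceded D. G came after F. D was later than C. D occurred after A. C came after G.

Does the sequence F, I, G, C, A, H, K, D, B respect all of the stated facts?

no

The constraints require G before I, but in the proposed sequence I appears ahead of G. That one violation is enough.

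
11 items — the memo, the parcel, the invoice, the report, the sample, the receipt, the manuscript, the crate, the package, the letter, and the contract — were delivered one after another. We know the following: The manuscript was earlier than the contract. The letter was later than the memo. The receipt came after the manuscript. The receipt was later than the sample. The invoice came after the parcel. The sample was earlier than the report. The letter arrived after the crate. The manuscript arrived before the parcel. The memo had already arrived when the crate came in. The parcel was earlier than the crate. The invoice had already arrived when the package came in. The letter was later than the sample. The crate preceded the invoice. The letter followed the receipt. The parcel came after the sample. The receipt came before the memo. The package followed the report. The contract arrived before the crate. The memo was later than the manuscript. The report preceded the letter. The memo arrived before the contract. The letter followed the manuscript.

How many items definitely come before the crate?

6

Directly stated before the crate: the contract, the memo, and the parcel.
The manuscript reaches the crate via the manuscript → the parcel → the crate.
The receipt reaches the crate via the receipt → the memo → the crate.
The sample reaches the crate via the sample → the parcel → the crate.
No chain forces the invoice (or any of the others) ahead of the crate.
That's the contract, the manuscript, the memo, the parcel, the receipt, and the sample — 6 in all.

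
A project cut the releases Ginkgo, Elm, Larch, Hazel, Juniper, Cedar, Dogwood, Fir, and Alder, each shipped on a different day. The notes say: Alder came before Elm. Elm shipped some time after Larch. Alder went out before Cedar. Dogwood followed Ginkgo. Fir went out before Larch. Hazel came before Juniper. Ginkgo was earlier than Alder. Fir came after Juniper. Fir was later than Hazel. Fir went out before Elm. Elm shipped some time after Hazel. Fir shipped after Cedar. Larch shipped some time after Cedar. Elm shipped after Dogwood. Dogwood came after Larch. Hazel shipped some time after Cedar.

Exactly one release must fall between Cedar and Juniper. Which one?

Tracing the constraints gives Cedar → Hazel → Juniper, so Hazel sits after Cedar and before Juniper.
No other release is forced both after Cedar and before Juniper.

Hazel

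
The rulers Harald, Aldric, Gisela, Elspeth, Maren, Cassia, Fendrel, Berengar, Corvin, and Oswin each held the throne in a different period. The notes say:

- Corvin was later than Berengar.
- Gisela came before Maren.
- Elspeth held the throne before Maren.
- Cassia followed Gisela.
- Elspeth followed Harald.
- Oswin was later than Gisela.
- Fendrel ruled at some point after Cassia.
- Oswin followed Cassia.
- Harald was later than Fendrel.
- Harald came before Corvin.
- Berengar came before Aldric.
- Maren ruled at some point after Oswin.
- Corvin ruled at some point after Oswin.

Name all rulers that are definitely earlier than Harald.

Cassia, Fendrel, Gisela

Directly stated before Harald: Fendrel.
Cassia reaches Harald via Cassia → Fendrel → Harald.
Gisela reaches Harald via Gisela → Cassia → Fendrel → Harald.
No chain forces Oswin (or any of the others) ahead of Harald.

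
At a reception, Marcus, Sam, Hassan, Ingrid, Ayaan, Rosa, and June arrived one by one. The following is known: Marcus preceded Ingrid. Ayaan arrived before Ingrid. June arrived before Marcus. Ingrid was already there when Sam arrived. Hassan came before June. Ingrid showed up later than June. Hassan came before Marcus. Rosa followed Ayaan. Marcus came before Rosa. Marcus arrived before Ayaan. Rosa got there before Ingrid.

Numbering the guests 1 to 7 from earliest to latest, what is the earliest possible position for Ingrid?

Ayaan, Hassan, June, Marcus, and Rosa must all come before Ingrid — 5 forced predecessors.
Nothing else is forced ahead of Ingrid, so their earliest slot is position 5 + 1 = 6.

6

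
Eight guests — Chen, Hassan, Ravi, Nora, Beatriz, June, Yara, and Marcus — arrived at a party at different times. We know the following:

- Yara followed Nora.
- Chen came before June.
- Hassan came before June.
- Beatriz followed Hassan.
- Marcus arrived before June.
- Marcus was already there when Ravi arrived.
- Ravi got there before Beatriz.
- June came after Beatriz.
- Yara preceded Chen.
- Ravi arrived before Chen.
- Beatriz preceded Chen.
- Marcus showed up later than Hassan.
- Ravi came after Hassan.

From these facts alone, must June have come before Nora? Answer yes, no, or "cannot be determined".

no

Tracing the constraints gives Nora → Yara → Chen → June, so Nora must come before June.
That means June cannot be before Nora.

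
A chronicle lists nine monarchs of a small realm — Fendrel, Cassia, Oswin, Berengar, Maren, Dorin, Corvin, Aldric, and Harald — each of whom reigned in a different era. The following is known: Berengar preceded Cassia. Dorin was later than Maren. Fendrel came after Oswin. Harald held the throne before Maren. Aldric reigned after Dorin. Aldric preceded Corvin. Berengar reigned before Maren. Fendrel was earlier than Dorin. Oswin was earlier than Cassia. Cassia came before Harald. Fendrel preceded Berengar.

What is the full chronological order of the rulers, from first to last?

The constraints fix every adjacent pair, so only one ordering works:
Oswin → Fendrel → Berengar → Cassia → Harald → Maren → Dorin → Aldric → Corvin.

Oswin, Fendrel, Berengar, Cassia, Harald, Maren, Dorin, Aldric, Corvin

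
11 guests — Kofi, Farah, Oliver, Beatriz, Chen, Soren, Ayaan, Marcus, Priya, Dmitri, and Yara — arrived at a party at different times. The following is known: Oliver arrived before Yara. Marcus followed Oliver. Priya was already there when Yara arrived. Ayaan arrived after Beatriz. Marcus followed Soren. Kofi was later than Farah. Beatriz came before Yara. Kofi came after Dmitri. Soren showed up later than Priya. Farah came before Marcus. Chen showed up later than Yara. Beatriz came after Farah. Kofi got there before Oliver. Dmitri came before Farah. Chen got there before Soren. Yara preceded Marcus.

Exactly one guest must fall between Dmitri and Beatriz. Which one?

Tracing the constraints gives Dmitri → Farah → Beatriz, so Farah sits after Dmitri and before Beatriz.
No other guest is forced both after Dmitri and before Beatriz.

Farah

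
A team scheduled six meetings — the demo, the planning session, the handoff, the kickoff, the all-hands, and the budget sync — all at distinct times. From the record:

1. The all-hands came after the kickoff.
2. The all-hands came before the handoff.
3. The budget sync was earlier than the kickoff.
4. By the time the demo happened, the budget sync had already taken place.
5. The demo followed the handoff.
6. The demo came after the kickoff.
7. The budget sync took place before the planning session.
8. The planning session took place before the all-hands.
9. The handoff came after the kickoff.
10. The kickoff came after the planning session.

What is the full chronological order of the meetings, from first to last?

the budget sync, the planning session, the kickoff, the all-hands, the handoff, the demo

The constraints fix every adjacent pair, so only one ordering works:
the budget sync → the planning session → the kickoff → the all-hands → the handoff → the demo.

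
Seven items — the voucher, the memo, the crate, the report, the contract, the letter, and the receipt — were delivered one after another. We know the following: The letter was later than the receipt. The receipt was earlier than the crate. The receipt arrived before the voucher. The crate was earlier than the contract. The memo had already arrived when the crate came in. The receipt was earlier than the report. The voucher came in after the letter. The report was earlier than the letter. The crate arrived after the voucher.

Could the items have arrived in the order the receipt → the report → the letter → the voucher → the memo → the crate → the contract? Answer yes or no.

yes

Check each stated constraint against the proposed order — e.g. the receipt is ahead of the voucher; the receipt is ahead of the crate. Every pair is in the required order; nothing is violated.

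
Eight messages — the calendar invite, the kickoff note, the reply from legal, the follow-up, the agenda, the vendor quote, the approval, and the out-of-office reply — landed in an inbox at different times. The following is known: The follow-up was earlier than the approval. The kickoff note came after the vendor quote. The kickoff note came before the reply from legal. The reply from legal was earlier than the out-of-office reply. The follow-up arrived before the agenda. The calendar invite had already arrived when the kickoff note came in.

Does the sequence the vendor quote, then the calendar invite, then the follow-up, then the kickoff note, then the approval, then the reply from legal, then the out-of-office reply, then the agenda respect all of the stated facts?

Check each stated constraint against the proposed order — e.g. the vendor quote is ahead of the kickoff note; the follow-up is ahead of the agenda. Every pair is in the required order; nothing is violated.

yes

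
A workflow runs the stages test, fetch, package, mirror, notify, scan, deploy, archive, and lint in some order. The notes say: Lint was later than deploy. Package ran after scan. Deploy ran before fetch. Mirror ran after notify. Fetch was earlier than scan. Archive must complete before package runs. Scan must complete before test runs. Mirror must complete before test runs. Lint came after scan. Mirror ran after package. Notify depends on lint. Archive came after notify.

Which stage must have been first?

deploy

Deploy has a chain of constraints placing it before every other stage, so deploy must be first.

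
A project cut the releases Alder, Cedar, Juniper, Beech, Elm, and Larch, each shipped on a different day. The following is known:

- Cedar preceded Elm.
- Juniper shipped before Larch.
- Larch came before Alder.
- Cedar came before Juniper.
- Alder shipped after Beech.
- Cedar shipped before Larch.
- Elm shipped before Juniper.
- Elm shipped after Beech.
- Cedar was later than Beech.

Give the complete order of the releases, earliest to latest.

Beech, Cedar, Elm, Juniper, Larch, Alder

The constraints fix every adjacent pair, so only one ordering works:
Beech → Cedar → Elm → Juniper → Larch → Alder.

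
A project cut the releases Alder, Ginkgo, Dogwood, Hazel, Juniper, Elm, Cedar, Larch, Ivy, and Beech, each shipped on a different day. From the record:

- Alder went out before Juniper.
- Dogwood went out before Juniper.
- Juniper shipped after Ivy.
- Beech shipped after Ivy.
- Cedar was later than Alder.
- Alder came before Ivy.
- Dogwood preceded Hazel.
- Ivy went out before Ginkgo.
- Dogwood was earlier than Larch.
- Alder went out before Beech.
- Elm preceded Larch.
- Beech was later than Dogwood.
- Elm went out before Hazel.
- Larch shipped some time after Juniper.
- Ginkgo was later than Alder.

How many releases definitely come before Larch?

5

Directly stated before Larch: Dogwood, Elm, and Juniper.
Alder reaches Larch via Alder → Juniper → Larch.
Ivy reaches Larch via Ivy → Juniper → Larch.
That's Alder, Dogwood, Elm, Ivy, and Juniper — 5 in all.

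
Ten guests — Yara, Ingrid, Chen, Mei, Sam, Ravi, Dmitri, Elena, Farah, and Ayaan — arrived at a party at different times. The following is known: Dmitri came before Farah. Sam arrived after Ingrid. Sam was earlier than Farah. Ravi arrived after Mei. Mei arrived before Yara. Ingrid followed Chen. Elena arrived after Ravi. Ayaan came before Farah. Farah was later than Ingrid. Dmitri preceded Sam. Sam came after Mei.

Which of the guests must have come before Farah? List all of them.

Directly stated before Farah: Ayaan, Dmitri, Ingrid, and Sam.
Chen reaches Farah via Chen → Ingrid → Farah.
Mei reaches Farah via Mei → Sam → Farah.
No chain forces Elena (or any of the others) ahead of Farah.

Ayaan, Chen, Dmitri, Ingrid, Mei, Sam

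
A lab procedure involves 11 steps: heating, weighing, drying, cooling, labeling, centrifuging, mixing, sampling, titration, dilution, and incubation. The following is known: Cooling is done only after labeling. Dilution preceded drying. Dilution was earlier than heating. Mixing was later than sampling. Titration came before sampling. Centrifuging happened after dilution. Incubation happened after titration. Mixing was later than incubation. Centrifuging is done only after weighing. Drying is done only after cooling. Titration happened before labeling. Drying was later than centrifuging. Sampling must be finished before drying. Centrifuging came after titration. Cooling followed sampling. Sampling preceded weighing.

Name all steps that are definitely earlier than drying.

centrifuging, cooling, dilution, labeling, sampling, titration, weighing

Directly stated before drying: centrifuging, cooling, dilution, and sampling.
Labeling reaches drying via labeling → cooling → drying.
Titration reaches drying via titration → sampling → drying.
Weighing reaches drying via weighing → centrifuging → drying.
No chain forces heating (or any of the others) ahead of drying.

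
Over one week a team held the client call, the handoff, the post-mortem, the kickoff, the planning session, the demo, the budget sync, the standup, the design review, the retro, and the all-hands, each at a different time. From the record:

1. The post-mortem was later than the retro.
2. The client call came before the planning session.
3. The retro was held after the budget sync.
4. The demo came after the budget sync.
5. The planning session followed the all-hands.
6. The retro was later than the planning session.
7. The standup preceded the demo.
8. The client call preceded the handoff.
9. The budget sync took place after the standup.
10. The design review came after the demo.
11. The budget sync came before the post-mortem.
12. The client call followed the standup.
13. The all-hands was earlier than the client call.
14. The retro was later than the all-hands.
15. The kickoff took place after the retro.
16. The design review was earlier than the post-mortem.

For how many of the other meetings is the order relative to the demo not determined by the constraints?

6

Forced before the demo: the budget sync and the standup; forced after the demo: the design review and the post-mortem.
That leaves the all-hands, the client call, the handoff, the kickoff, the planning session, and the retro with no forced order relative to the demo — 6.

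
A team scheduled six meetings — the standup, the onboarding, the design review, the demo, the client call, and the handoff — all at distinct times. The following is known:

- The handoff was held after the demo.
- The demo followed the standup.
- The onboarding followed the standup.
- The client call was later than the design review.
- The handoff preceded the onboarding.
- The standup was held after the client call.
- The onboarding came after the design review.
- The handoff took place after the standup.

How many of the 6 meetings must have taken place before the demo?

Directly stated before the demo: the standup.
The client call reaches the demo via the client call → the standup → the demo.
The design review reaches the demo via the design review → the client call → the standup → the demo.
That's the client call, the design review, and the standup — 3 in all.

3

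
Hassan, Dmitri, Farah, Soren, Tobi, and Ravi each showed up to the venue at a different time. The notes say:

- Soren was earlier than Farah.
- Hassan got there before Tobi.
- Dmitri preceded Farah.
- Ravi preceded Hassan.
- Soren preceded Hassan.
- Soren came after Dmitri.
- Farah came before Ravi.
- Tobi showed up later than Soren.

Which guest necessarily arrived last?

Every other guest has a chain of constraints placing them before Tobi, so Tobi is last.

Tobi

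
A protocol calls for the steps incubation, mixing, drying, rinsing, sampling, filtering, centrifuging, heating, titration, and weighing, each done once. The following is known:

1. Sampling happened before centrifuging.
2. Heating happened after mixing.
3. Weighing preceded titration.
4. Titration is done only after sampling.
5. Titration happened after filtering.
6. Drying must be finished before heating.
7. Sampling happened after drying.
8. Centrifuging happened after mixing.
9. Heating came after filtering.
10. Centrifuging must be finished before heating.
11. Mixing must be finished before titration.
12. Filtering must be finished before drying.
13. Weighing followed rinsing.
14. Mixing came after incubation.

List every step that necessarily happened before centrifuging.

Directly stated before centrifuging: mixing and sampling.
Drying reaches centrifuging via drying → sampling → centrifuging.
Filtering reaches centrifuging via filtering → drying → sampling → centrifuging.
Incubation reaches centrifuging via incubation → mixing → centrifuging.
No chain forces weighing (or any of the others) ahead of centrifuging.

drying, filtering, incubation, mixing, sampling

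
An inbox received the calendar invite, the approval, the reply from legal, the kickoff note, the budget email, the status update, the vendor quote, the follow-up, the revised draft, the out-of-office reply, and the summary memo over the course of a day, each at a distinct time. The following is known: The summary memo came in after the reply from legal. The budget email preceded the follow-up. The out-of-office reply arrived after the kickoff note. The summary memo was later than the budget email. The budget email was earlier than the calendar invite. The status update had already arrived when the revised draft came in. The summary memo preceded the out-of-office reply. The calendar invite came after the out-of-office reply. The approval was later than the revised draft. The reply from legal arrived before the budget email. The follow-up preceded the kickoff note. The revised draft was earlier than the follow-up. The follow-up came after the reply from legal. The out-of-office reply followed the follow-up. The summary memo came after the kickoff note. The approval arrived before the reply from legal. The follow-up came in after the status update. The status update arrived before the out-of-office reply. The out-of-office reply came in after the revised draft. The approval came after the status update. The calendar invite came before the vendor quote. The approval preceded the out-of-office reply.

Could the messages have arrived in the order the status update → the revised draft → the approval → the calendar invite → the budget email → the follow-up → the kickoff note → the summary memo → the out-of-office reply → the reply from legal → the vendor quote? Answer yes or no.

The constraints require the reply from legal before the summary memo, but in the proposed sequence the summary memo appears ahead of the reply from legal. That one violation is enough.

no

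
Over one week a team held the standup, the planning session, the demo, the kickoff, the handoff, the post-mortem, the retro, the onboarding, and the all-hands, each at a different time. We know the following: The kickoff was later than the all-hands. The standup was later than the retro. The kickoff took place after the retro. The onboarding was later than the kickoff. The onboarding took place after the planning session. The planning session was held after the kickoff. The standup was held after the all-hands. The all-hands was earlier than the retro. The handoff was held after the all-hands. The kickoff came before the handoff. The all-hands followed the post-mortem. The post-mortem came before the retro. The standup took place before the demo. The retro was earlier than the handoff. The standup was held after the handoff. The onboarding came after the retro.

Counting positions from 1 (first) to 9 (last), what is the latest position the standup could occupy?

The standup must come before the demo — 1 meeting forced after it.
Everything else can be placed before the standup in some valid order, so the standup can sit as late as position 9 − 1 = 8.

8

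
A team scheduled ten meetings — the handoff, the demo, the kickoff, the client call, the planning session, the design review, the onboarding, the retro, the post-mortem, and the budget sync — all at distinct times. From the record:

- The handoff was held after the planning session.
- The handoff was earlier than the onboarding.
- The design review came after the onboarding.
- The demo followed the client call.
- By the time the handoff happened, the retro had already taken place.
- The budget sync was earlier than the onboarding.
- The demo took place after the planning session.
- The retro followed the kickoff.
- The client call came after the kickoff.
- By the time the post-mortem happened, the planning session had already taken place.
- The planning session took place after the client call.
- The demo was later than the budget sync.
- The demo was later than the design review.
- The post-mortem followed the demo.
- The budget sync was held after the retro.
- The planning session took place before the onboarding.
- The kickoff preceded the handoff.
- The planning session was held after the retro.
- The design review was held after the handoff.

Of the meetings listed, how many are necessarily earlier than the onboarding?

Directly stated before the onboarding: the budget sync, the handoff, and the planning session.
The client call reaches the onboarding via the client call → the planning session → the onboarding.
The kickoff reaches the onboarding via the kickoff → the handoff → the onboarding.
The retro reaches the onboarding via the retro → the handoff → the onboarding.
No chain forces the design review (or any of the others) ahead of the onboarding.
That's the budget sync, the client call, the handoff, the kickoff, the planning session, and the retro — 6 in all.

6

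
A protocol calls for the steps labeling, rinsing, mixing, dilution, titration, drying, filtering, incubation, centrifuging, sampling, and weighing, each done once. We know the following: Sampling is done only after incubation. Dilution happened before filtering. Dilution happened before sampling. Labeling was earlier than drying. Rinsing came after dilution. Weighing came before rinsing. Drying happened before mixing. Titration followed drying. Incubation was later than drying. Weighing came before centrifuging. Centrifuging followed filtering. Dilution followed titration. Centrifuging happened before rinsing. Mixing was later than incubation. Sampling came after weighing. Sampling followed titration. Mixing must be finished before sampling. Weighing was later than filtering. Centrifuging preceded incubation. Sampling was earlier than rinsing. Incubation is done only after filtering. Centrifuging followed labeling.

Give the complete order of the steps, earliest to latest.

labeling, drying, titration, dilution, filtering, weighing, centrifuging, incubation, mixing, sampling, rinsing

The constraints fix every adjacent pair, so only one ordering works:
labeling → drying → titration → dilution → filtering → weighing → centrifuging → incubation → mixing → sampling → rinsing.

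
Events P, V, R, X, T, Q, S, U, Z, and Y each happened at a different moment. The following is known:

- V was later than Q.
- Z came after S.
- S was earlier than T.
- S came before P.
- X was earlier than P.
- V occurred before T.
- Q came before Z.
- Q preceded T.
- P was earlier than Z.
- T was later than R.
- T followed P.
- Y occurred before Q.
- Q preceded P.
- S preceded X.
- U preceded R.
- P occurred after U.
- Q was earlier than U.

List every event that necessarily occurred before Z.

Directly stated before Z: P, Q, and S.
U reaches Z via U → P → Z.
X reaches Z via X → P → Z.
Y reaches Z via Y → Q → Z.
No chain forces V (or any of the others) ahead of Z.

P, Q, S, U, X, Y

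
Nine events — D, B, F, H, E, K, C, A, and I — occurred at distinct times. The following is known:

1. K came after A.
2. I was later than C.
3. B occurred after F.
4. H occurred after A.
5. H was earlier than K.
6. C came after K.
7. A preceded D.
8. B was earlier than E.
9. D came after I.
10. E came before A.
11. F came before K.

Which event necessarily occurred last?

Every other event has a chain of constraints placing it before D, so D is last.

D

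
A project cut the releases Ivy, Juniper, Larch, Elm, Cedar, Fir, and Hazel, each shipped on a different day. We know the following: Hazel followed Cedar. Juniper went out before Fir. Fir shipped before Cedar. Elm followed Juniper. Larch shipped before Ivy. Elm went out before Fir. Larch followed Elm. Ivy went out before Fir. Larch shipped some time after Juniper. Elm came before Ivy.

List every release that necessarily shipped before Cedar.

Elm, Fir, Ivy, Juniper, Larch

Directly stated before Cedar: Fir.
Elm reaches Cedar via Elm → Fir → Cedar.
Ivy reaches Cedar via Ivy → Fir → Cedar.
Juniper reaches Cedar via Juniper → Fir → Cedar.
Likewise Larch reaches Cedar by chaining the stated constraints.
No chain forces Hazel ahead of Cedar.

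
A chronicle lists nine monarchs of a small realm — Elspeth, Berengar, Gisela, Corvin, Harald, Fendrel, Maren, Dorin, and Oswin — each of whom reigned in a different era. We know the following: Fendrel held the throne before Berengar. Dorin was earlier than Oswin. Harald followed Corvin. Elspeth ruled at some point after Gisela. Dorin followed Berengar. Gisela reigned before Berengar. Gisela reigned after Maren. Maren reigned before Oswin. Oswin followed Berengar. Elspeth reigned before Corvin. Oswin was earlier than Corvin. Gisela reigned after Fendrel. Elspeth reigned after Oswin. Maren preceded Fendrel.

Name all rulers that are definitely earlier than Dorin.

Berengar, Fendrel, Gisela, Maren

Directly stated before Dorin: Berengar.
Fendrel reaches Dorin via Fendrel → Berengar → Dorin.
Gisela reaches Dorin via Gisela → Berengar → Dorin.
Maren reaches Dorin via Maren → Fendrel → Berengar → Dorin.
No chain forces Corvin (or any of the others) ahead of Dorin.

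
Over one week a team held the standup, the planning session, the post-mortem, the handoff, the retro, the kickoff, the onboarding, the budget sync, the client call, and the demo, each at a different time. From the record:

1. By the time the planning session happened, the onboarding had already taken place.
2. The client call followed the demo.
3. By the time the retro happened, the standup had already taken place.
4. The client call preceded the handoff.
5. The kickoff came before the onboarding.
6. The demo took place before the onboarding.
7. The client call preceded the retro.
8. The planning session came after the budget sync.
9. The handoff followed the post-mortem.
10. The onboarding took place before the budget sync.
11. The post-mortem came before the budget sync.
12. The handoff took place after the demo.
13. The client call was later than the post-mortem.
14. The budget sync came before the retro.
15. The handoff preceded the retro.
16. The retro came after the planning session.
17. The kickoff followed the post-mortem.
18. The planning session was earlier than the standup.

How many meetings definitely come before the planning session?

5

Directly stated before the planning session: the budget sync and the onboarding.
The demo reaches the planning session via the demo → the onboarding → the planning session.
The kickoff reaches the planning session via the kickoff → the onboarding → the planning session.
The post-mortem reaches the planning session via the post-mortem → the budget sync → the planning session.
That's the budget sync, the demo, the kickoff, the onboarding, and the post-mortem — 5 in all.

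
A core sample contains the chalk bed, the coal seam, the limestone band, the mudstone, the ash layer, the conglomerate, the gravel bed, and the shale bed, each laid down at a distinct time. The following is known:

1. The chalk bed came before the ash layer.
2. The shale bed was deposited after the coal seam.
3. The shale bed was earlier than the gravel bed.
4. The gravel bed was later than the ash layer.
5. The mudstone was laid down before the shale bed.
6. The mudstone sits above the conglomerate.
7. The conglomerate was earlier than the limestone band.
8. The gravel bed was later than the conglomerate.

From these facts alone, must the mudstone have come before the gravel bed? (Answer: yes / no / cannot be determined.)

yes

Chain the constraints: the mudstone → the shale bed → the gravel bed. Each link is directly stated, so the mudstone comes before the gravel bed.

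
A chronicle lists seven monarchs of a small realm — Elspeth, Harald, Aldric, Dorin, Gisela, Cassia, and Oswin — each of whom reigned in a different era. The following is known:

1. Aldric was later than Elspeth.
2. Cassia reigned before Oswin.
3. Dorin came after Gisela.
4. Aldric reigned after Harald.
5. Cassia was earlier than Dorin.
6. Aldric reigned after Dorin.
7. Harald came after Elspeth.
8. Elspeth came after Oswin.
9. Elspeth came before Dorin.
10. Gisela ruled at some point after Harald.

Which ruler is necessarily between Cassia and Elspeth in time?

Oswin

Tracing the constraints gives Cassia → Oswin → Elspeth, so Oswin sits after Cassia and before Elspeth.
No other ruler is forced both after Cassia and before Elspeth.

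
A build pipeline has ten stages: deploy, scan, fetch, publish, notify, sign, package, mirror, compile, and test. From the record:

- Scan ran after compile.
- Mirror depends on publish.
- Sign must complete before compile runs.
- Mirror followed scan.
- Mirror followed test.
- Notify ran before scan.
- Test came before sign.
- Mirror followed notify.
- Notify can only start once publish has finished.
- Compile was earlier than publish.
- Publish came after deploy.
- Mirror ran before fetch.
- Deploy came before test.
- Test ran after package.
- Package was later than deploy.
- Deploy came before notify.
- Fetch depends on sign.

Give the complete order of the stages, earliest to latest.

The constraints fix every adjacent pair, so only one ordering works:
deploy → package → test → sign → compile → publish → notify → scan → mirror → fetch.

deploy, package, test, sign, compile, publish, notify, scan, mirror, fetch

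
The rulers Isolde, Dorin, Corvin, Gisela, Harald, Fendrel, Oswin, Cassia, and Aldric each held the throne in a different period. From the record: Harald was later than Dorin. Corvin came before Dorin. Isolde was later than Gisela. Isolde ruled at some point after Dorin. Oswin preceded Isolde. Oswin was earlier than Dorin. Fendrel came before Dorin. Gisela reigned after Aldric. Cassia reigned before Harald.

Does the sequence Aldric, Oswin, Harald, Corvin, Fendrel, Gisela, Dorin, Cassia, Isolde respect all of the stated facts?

no

The constraints require Dorin before Harald, but in the proposed sequence Harald appears ahead of Dorin. That one violation is enough.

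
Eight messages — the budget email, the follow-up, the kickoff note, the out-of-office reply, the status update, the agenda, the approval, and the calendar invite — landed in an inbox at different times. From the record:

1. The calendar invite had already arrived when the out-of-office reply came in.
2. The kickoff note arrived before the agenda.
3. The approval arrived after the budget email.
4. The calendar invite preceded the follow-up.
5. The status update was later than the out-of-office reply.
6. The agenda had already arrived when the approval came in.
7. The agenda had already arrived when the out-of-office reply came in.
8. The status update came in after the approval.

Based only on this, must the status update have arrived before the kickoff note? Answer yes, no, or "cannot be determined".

Tracing the constraints gives the kickoff note → the agenda → the approval → the status update, so the kickoff note must come before the status update.
That means the status update cannot be before the kickoff note.

no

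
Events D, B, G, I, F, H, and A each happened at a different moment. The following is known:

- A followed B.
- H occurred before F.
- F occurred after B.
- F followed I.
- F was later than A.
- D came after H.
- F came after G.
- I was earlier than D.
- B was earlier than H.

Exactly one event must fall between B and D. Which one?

H

Tracing the constraints gives B → H → D, so H sits after B and before D.
No other event is forced both after B and before D.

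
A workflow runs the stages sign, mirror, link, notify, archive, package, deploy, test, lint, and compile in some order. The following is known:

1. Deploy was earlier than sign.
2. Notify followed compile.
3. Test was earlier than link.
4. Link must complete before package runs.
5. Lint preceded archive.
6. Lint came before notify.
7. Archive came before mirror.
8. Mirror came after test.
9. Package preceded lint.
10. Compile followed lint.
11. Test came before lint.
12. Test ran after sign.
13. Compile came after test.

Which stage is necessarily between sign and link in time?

Tracing the constraints gives sign → test → link, so test sits after sign and before link.
No other stage is forced both after sign and before link.

test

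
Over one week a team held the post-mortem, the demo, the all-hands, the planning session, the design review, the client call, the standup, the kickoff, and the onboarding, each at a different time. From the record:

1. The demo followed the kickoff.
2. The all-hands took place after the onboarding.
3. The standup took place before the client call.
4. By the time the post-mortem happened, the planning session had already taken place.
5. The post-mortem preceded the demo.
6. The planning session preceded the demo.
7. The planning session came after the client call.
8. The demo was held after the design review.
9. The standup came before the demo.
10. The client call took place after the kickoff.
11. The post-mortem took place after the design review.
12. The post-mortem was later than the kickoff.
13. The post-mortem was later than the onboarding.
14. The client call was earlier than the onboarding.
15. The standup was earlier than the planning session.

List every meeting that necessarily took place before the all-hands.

Directly stated before the all-hands: the onboarding.
The client call reaches the all-hands via the client call → the onboarding → the all-hands.
The kickoff reaches the all-hands via the kickoff → the client call → the onboarding → the all-hands.
The standup reaches the all-hands via the standup → the client call → the onboarding → the all-hands.

the client call, the kickoff, the onboarding, the standup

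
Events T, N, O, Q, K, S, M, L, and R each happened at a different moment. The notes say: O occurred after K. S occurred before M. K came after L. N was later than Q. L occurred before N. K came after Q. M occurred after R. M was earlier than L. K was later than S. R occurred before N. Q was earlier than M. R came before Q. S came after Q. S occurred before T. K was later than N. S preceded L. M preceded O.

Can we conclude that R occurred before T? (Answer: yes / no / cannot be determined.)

yes

Chain the constraints: R → Q → S → T. Each link is directly stated, so R comes before T.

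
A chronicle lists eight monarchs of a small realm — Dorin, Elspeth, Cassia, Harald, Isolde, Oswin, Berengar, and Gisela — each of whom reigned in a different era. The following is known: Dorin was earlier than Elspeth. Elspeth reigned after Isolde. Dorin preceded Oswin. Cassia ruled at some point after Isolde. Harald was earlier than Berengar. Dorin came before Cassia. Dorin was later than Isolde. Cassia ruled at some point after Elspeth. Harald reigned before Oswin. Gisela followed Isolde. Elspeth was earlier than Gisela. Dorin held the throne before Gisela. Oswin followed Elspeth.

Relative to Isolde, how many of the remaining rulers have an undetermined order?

Forced after Isolde: Cassia, Dorin, Elspeth, Gisela, and Oswin.
That leaves Berengar and Harald with no forced order relative to Isolde — 2.

2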